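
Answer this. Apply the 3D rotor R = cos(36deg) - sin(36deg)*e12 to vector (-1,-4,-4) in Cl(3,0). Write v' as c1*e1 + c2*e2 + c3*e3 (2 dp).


Rotor R = cos(36deg) - sin(36deg)*e12
Rotation angle theta = 2 * 36 = 72 degrees in the e12 plane (e1 -> e2).
The component perpendicular to the plane (e3) is invariant: v'_3 = v3 = -4.00
cos(72deg) = 0.3090, sin(72deg) = 0.9511
v'_1 = v1*cos(theta) - v2*sin(theta) = -1*0.3090 - (-4)*0.9511 = 3.50
v'_2 = v1*sin(theta) + v2*cos(theta) = -1*0.9511 + (-4)*0.3090 = -2.19
v' = 3.50*e1 - 2.19*e2 - 4.00*e3


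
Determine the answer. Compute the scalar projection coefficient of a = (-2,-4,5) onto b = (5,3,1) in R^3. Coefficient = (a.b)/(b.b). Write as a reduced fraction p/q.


Projection coefficient = (a . b) / (b . b)
a . b = (-2)*5 + (-4)*3 + 5*1
= -10 + (-12) + 5 = -17
b . b = 5^2 + 3^2 + 1^2
= 25 + 9 + 1 = 35
Coefficient = -17/35
In lowest terms: -17/35


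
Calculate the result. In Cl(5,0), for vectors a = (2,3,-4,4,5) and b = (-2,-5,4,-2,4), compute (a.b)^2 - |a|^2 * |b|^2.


a . b = 2*(-2) + 3*(-5) + (-4)*4 + 4*(-2) + 5*4
= -4 + (-15) + (-16) + (-8) + 20 = -23
|a|^2 = 2^2 + 3^2 + (-4)^2 + 4^2 + 5^2 = 70
|b|^2 = (-2)^2 + (-5)^2 + 4^2 + (-2)^2 + 4^2 = 65
(a.b)^2 = (-23)^2 = 529
|a|^2 * |b|^2 = 70 * 65 = 4550
Result = 529 - 4550 = -4021


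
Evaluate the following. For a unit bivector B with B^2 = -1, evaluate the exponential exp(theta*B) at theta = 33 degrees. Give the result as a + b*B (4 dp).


For a unit bivector B with B^2 = -1, the exponential series gives
e^(theta*B) = cos(theta) + sin(theta)*B (the GA analogue of Euler's formula).
theta = 33 degrees = 0.575959 rad
cos(33 deg) = 0.8387
sin(33 deg) = 0.5446
exp(theta*B) = 0.8387 + 0.5446*B


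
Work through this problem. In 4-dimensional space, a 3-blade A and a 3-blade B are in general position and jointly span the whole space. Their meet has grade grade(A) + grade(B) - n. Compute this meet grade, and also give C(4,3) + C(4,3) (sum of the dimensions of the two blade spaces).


Meet grade = grade(A) + grade(B) - n
= 3 + 3 - 4 = 2
C(4,3) = 4
C(4,3) = 4
dim_A + dim_B = 4 + 4 = 8


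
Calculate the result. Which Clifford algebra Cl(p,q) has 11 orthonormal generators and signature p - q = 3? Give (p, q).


We need p + q = 11 and p - q = 3.
Adding: 2p = 11 + 3 = 14, so p = 7.
Then q = 11 - 7 = 4.
(p, q) = (7, 4)


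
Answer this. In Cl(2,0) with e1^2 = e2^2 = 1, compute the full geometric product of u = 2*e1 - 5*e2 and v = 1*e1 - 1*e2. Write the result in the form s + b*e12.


Expand: (2*e1 - 5*e2)(1*e1 - 1*e2)
= 2*1*e1e1 + 2*(-1)*e1e2 + (-5)*1*e2e1 + (-5)*(-1)*e2e2
Using e1^2 = e2^2 = 1, e2e1 = -e1e2:
Scalar part s = 2*1 + (-5)*(-1) = 2 + 5 = 7
Bivector part b = 2*(-1) - (-5)*1 = -2 - (-5) = 3
uv = 7 + 3*e12


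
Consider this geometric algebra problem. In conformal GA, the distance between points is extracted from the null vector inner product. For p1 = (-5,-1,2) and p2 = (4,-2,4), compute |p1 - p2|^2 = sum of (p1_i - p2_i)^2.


p1 - p2 = (-9, 1, -2)
|p1 - p2|^2 = (-9)^2 + 1^2 + (-2)^2
= 81 + 1 + 4
= 86


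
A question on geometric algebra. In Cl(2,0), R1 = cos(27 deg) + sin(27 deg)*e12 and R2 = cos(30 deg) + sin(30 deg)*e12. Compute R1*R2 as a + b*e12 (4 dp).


Same-plane rotors commute and their half-angles add:
R1*R2 = cos(a1 + a2) + sin(a1 + a2)*e12.
a1 + a2 = 27 + 30 = 57 deg
cos(57 deg) = 0.5446
sin(57 deg) = 0.8387
R1*R2 = 0.5446 + 0.8387*e12


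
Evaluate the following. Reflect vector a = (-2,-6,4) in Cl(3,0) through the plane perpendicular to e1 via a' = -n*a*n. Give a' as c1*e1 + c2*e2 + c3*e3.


Reflection formula: a' = -n*a*n, with n = e1 (unit vector, n^2 = 1).
For reflection through hyperplane perp to e1:
The component along e1 flips sign, others stay.
a = (-2, -6, 4)
a' = (2, -6, 4)
a' = 2*e1 - 6*e2 + 4*e3


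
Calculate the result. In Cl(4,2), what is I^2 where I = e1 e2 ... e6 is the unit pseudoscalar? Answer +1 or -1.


The pseudoscalar I = e1...e_n (product of all n generators) of Cl(p,q) satisfies I^2 = (-1)^(q + n(n-1)/2).
p = 4, q = 2, n = p + q = 6
n(n-1)/2 = 6 * 5 / 2 = 15
Exponent = q + n(n-1)/2 = 2 + 15 = 17
I^2 = (-1)^17 = -1


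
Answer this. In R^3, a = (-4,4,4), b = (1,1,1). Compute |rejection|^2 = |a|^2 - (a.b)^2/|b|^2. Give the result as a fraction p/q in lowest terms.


|a|^2 = (-4)^2 + 4^2 + 4^2 = 48
|b|^2 = 1^2 + 1^2 + 1^2 = 3
a . b = (-4)*1 + 4*1 + 4*1 = 4
(a.b)^2 = 4^2 = 16
|rej|^2 = 48 - 16/3
= (144 - 16)/3
= 128/3
In lowest terms: 128/3


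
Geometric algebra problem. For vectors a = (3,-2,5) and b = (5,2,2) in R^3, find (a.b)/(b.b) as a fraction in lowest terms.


Projection coefficient = (a . b) / (b . b)
a . b = 3*5 + (-2)*2 + 5*2
= 15 + (-4) + 10 = 21
b . b = 5^2 + 2^2 + 2^2
= 25 + 4 + 4 = 33
Coefficient = 21/33
In lowest terms: 7/11


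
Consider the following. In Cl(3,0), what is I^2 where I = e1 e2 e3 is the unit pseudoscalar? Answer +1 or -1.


The pseudoscalar I = e1...e_n (product of all n generators) of Cl(p,q) satisfies I^2 = (-1)^(q + n(n-1)/2).
p = 3, q = 0, n = p + q = 3
n(n-1)/2 = 3 * 2 / 2 = 3
Exponent = q + n(n-1)/2 = 0 + 3 = 3
I^2 = (-1)^3 = -1


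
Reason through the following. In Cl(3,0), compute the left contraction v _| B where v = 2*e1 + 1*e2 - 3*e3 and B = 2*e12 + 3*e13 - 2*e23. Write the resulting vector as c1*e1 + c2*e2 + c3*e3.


Left contraction v _| B = <vB>_1 (grade-1 part of the geometric product vB).
Using e1_|e12 = e2, e2_|e12 = -e1, e1_|e13 = e3, e3_|e13 = -e1, e2_|e23 = e3, e3_|e23 = -e2:
e1 coeff: -v2*b12 - v3*b13 = -(1)*(2) - (-3)*(3) = 7
e2 coeff: v1*b12 - v3*b23 = (2)*(2) - (-3)*(-2) = -2
e3 coeff: v1*b13 + v2*b23 = (2)*(3) + (1)*(-2) = 4
v _| B = 7*e1 - 2*e2 + 4*e3


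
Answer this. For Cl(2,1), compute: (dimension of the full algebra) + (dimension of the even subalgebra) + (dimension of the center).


n = 2 + 1 = 3
Total dim = 2^3 = 8
Even subalgebra dim = 2^2 = 4
n is odd, so center dim = 2
Sum = 8 + 4 + 2 = 14


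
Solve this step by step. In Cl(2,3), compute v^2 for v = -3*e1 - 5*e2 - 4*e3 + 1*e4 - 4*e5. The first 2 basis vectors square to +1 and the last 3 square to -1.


v^2 = sum of c_i^2 * e_i^2
Positive signature terms (e_i^2 = +1): (-3)^2 + (-5)^2 = 34
Negative signature terms (e_j^2 = -1): (-4)^2 + 1^2 + (-4)^2 = 33
v^2 = 34 - 33 = 1


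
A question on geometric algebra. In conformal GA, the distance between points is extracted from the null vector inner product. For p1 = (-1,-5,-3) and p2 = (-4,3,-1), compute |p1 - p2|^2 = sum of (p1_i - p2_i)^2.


p1 - p2 = (3, -8, -2)
|p1 - p2|^2 = 3^2 + (-8)^2 + (-2)^2
= 9 + 64 + 4
= 77


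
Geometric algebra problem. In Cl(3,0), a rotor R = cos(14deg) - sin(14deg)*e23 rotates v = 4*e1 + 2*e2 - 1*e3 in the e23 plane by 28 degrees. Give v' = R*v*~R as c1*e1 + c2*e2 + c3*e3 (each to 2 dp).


Rotor R = cos(14deg) - sin(14deg)*e23
Rotation angle theta = 2 * 14 = 28 degrees in the e23 plane (e2 -> e3).
The component perpendicular to the plane (e1) is invariant: v'_1 = v1 = 4.00
cos(28deg) = 0.8829, sin(28deg) = 0.4695
v'_2 = v2*cos(theta) - v3*sin(theta) = 2*0.8829 - (-1)*0.4695 = 2.24
v'_3 = v2*sin(theta) + v3*cos(theta) = 2*0.4695 + (-1)*0.8829 = 0.06
v' = 4.00*e1 + 2.24*e2 + 0.06*e3


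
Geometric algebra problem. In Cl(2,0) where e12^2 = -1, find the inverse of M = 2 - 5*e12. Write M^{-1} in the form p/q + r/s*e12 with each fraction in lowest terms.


M = 2 - 5*e12, where e12^2 = -1.
Since M commutes with its reverse ~M = a - b*e12, M * ~M = a^2 - b^2*e12^2 = a^2 + b^2.
So M^{-1} = ~M / (a^2 + b^2) = (a - b*e12)/(a^2 + b^2).
a^2 + b^2 = 4 + 25 = 29
Scalar part = 2/29 = 2/29
Bivector coeff = 5/29 = 5/29
M^{-1} = 2/29 + 5/29*e12


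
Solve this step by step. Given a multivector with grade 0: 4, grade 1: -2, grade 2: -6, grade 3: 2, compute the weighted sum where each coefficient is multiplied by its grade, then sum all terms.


Grade-weighted sum = sum of grade_k * coefficient_k
0*4 = 0
1*(-2) = -2
2*(-6) = -12
3*2 = 6
Total = 0 + (-2) + (-12) + 6 = -8


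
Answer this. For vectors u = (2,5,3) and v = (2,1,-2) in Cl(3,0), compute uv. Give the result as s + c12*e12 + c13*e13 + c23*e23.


In Cl(3,0): e_i^2 = 1, e_ie_j = -e_je_i for i != j.
Scalar part = u . v = 2*2 + 5*1 + 3*(-2)
= 4 + 5 + (-6) = 3
e12 coeff = 2*1 - 5*2 = 2 - 10 = -8
e13 coeff = 2*(-2) - 3*2 = -4 - 6 = -10
e23 coeff = 5*(-2) - 3*1 = -10 - 3 = -13
uv = 3 - 8*e12 - 10*e13 - 13*e23


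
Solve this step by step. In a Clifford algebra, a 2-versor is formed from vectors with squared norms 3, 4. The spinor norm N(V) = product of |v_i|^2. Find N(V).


Spinor norm N(V) = |v1|^2 * |v2|^2 * ... * |v2|^2
= 3 * 4
Running product: 3, 12
N(V) = 12


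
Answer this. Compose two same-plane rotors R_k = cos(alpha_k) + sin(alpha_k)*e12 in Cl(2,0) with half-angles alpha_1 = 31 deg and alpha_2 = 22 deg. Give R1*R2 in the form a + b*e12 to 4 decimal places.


Same-plane rotors commute and their half-angles add:
R1*R2 = cos(a1 + a2) + sin(a1 + a2)*e12.
a1 + a2 = 31 + 22 = 53 deg
cos(53 deg) = 0.6018
sin(53 deg) = 0.7986
R1*R2 = 0.6018 + 0.7986*e12


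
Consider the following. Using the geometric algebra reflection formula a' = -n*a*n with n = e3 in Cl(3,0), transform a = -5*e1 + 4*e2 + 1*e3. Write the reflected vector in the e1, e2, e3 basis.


Reflection formula: a' = -n*a*n, with n = e3 (unit vector, n^2 = 1).
For reflection through hyperplane perp to e3:
The component along e3 flips sign, others stay.
a = (-5, 4, 1)
a' = (-5, 4, -1)
a' = -5*e1 + 4*e2 - 1*e3


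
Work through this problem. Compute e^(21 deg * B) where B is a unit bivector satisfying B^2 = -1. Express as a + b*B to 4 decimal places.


For a unit bivector B with B^2 = -1, the exponential series gives
e^(theta*B) = cos(theta) + sin(theta)*B (the GA analogue of Euler's formula).
theta = 21 degrees = 0.366519 rad
cos(21 deg) = 0.9336
sin(21 deg) = 0.3584
exp(theta*B) = 0.9336 + 0.3584*B


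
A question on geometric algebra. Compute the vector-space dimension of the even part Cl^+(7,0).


Even subalgebra dimension = 2^(n-1)
n = 7 + 0 = 7
2^(7 - 1) = 2^6 = 64
Verification: sum of C(7,k) for even k = 1 + 21 + 35 + 7 = 64
Result = 64


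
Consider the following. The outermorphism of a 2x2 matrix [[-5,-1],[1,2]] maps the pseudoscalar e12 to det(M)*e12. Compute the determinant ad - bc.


The outermorphism of a linear map f sends e1^e2 to f(e1)^f(e2).
f(e1) = -5*e1 + 1*e2
f(e2) = -1*e1 + 2*e2
f(e1) ^ f(e2) = (-5*e1 + 1*e2) ^ (-1*e1 + 2*e2)
= (-5)*2*e12 + 1*(-1)*e21
= (-10 - (-1))*e12
= -9*e12
Coefficient = -9


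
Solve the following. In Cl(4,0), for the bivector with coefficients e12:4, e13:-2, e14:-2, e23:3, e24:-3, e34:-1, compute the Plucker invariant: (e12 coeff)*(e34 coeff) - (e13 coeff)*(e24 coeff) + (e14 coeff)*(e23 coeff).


Plucker relation: af - be + cd
a*f = 4*(-1) = -4
b*e = (-2)*(-3) = 6
c*d = (-2)*3 = -6
af - be + cd = -4 - 6 + (-6)
= -16


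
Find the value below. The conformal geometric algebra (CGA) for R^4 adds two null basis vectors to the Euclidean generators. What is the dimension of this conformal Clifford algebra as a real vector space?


The conformal model of R^4 uses Cl(5,1): the 4 Euclidean generators plus two extra orthogonal generators e+ (e+^2 = +1) and e- (e-^2 = -1), from which the null vectors e0, einf are built.
Number of generators m = 4 + 2 = 6.
dim Cl(p,q) = 2^m = 2^6 = 64


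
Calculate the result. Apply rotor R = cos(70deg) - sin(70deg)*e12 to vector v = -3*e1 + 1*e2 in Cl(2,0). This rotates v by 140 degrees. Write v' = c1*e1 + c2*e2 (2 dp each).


Rotor R = cos(70deg) - sin(70deg)*e12
Rotation angle theta = 2 * 70 = 140 degrees
v' = R*v*~R rotates v by theta.
cos(140deg) = -0.7660, sin(140deg) = 0.6428
v'_1 = -3*cos(140deg) - 1*sin(140deg)
= -3*(-0.7660) - 1*0.6428
= 1.66
v'_2 = -3*sin(140deg) + 1*cos(140deg)
= -3*0.6428 + 1*(-0.7660)
= -2.69
v' = 1.66*e1 - 2.69*e2


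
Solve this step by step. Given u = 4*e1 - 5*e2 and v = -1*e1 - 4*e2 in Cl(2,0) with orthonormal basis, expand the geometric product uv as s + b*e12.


Expand: (4*e1 - 5*e2)(-1*e1 - 4*e2)
= 4*(-1)*e1e1 + 4*(-4)*e1e2 + (-5)*(-1)*e2e1 + (-5)*(-4)*e2e2
Using e1^2 = e2^2 = 1, e2e1 = -e1e2:
Scalar part s = 4*(-1) + (-5)*(-4) = -4 + 20 = 16
Bivector part b = 4*(-4) - (-5)*(-1) = -16 - 5 = -21
uv = 16 - 21*e12


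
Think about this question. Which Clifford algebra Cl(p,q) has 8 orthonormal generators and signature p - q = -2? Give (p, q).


We need p + q = 8 and p - q = -2.
Adding: 2p = 8 + (-2) = 6, so p = 3.
Then q = 8 - 3 = 5.
(p, q) = (3, 5)


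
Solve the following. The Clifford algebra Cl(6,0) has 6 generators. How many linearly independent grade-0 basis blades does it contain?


Number of grade-k basis blades in Cl(p,q) with n = p + q is C(n, k).
n = 6 + 0 = 6
C(6, 0) = 6! / (0! * 6!)
= 720 / (1 * 720)
= 1


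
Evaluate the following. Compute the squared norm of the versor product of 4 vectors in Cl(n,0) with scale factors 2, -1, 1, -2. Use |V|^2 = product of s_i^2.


Each vector v_i has |v_i|^2 = s_i^2
Squared scales: 2^2 = 4, (-1)^2 = 1, 1^2 = 1, (-2)^2 = 4
|V|^2 = 4 * 1 * 1 * 4
= 16


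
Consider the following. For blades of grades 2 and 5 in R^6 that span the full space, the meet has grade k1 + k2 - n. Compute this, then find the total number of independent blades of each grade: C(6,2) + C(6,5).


Meet grade = grade(A) + grade(B) - n
= 2 + 5 - 6 = 1
C(6,2) = 15
C(6,5) = 6
dim_A + dim_B = 15 + 6 = 21


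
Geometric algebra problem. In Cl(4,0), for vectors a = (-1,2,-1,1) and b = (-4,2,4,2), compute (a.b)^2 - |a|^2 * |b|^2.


a . b = (-1)*(-4) + 2*2 + (-1)*4 + 1*2
= 4 + 4 + (-4) + 2 = 6
|a|^2 = (-1)^2 + 2^2 + (-1)^2 + 1^2 = 7
|b|^2 = (-4)^2 + 2^2 + 4^2 + 2^2 = 40
(a.b)^2 = 6^2 = 36
|a|^2 * |b|^2 = 7 * 40 = 280
Result = 36 - 280 = -244


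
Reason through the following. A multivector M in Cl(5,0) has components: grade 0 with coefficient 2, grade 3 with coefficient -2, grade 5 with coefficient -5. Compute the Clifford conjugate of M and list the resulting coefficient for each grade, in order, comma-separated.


Clifford conjugate sign for grade k: (-1)^(k(k+1)/2)
Grade 0: (-1)^(0*1/2) = (-1)^0 = 1, coeff 2 -> 2
Grade 3: (-1)^(3*4/2) = (-1)^6 = 1, coeff -2 -> -2
Grade 5: (-1)^(5*6/2) = (-1)^15 = -1, coeff -5 -> 5
Conjugated coefficients: 2, -2, 5


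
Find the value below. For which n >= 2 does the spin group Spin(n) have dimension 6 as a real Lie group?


dim Spin(n) = dim so(n) = n(n-1)/2.
Solve n(n-1)/2 = 6, i.e. n^2 - n - 12 = 0.
Discriminant = 1 + 8*6 = 49
n = (1 + sqrt(49))/2 = (1 + 7)/2 = 4


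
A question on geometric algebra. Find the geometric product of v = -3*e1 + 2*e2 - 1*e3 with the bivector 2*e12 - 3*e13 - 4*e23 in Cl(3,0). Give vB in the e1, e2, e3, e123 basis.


vB has grade-1 (vector) and grade-3 (trivector) parts: vB = (v _| B) + (v ^ B).
Vector part <vB>_1:
  e1: -v2*b12 - v3*b13 = -(2)*(2) - (-1)*(-3) = -7
  e2: v1*b12 - v3*b23 = (-3)*(2) - (-1)*(-4) = -10
  e3: v1*b13 + v2*b23 = (-3)*(-3) + (2)*(-4) = 1
Trivector part <vB>_3:
  e123: v1*b23 - v2*b13 + v3*b12 = (-3)*(-4) - (2)*(-3) + (-1)*(2) = 16
vB = -7*e1 - 10*e2 + 1*e3 + 16*e123


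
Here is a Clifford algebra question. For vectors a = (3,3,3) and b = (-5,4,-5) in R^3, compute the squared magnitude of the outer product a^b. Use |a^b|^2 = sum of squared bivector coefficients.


a wedge b = (a1*b2 - a2*b1)*e12 + (a1*b3 - a3*b1)*e13 + (a2*b3 - a3*b2)*e23
e12 coeff: 3*4 - 3*(-5) = 12 - (-15) = 27
e13 coeff: 3*(-5) - 3*(-5) = -15 - (-15) = 0
e23 coeff: 3*(-5) - 3*4 = -15 - 12 = -27
|a wedge b|^2 = 27^2 + 0^2 + (-27)^2
= 729 + 0 + 729
= 1458


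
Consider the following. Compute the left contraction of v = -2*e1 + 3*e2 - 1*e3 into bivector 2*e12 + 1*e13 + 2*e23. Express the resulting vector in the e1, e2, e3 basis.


Left contraction v _| B = <vB>_1 (grade-1 part of the geometric product vB).
Using e1_|e12 = e2, e2_|e12 = -e1, e1_|e13 = e3, e3_|e13 = -e1, e2_|e23 = e3, e3_|e23 = -e2:
e1 coeff: -v2*b12 - v3*b13 = -(3)*(2) - (-1)*(1) = -5
e2 coeff: v1*b12 - v3*b23 = (-2)*(2) - (-1)*(2) = -2
e3 coeff: v1*b13 + v2*b23 = (-2)*(1) + (3)*(2) = 4
v _| B = -5*e1 - 2*e2 + 4*e3


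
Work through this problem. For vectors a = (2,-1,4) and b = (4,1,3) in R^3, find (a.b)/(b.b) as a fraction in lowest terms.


Projection coefficient = (a . b) / (b . b)
a . b = 2*4 + (-1)*1 + 4*3
= 8 + (-1) + 12 = 19
b . b = 4^2 + 1^2 + 3^2
= 16 + 1 + 9 = 26
Coefficient = 19/26
In lowest terms: 19/26


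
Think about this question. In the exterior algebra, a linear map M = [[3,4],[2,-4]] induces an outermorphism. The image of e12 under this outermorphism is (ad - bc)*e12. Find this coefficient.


The outermorphism of a linear map f sends e1^e2 to f(e1)^f(e2).
f(e1) = 3*e1 + 2*e2
f(e2) = 4*e1 - 4*e2
f(e1) ^ f(e2) = (3*e1 + 2*e2) ^ (4*e1 - 4*e2)
= 3*(-4)*e12 + 2*4*e21
= (-12 - 8)*e12
= -20*e12
Coefficient = -20


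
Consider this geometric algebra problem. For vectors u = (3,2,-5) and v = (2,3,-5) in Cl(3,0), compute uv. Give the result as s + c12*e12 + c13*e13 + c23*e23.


In Cl(3,0): e_i^2 = 1, e_ie_j = -e_je_i for i != j.
Scalar part = u . v = 3*2 + 2*3 + (-5)*(-5)
= 6 + 6 + 25 = 37
e12 coeff = 3*3 - 2*2 = 9 - 4 = 5
e13 coeff = 3*(-5) - (-5)*2 = -15 - (-10) = -5
e23 coeff = 2*(-5) - (-5)*3 = -10 - (-15) = 5
uv = 37 + 5*e12 - 5*e13 + 5*e23


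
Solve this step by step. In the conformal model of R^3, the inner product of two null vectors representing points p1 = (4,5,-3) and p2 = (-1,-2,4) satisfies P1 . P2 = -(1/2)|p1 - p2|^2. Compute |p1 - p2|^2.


p1 - p2 = (5, 7, -7)
|p1 - p2|^2 = 5^2 + 7^2 + (-7)^2
= 25 + 49 + 49
= 123


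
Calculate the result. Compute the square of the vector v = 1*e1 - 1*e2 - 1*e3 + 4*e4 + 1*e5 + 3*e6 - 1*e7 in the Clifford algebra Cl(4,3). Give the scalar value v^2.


v^2 = sum of c_i^2 * e_i^2
Positive signature terms (e_i^2 = +1): 1^2 + (-1)^2 + (-1)^2 + 4^2 = 19
Negative signature terms (e_j^2 = -1): 1^2 + 3^2 + (-1)^2 = 11
v^2 = 19 - 11 = 8


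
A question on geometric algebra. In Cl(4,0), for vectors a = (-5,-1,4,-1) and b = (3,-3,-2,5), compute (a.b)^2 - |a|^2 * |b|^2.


a . b = (-5)*3 + (-1)*(-3) + 4*(-2) + (-1)*5
= -15 + 3 + (-8) + (-5) = -25
|a|^2 = (-5)^2 + (-1)^2 + 4^2 + (-1)^2 = 43
|b|^2 = 3^2 + (-3)^2 + (-2)^2 + 5^2 = 47
(a.b)^2 = (-25)^2 = 625
|a|^2 * |b|^2 = 43 * 47 = 2021
Result = 625 - 2021 = -1396


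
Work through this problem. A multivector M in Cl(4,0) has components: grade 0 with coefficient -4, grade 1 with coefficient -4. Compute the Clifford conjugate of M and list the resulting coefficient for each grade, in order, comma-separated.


Clifford conjugate sign for grade k: (-1)^(k(k+1)/2)
Grade 0: (-1)^(0*1/2) = (-1)^0 = 1, coeff -4 -> -4
Grade 1: (-1)^(1*2/2) = (-1)^1 = -1, coeff -4 -> 4
Conjugated coefficients: -4, 4


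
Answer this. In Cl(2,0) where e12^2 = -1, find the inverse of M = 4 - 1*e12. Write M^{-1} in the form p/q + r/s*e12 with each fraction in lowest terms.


M = 4 - 1*e12, where e12^2 = -1.
Since M commutes with its reverse ~M = a - b*e12, M * ~M = a^2 - b^2*e12^2 = a^2 + b^2.
So M^{-1} = ~M / (a^2 + b^2) = (a - b*e12)/(a^2 + b^2).
a^2 + b^2 = 16 + 1 = 17
Scalar part = 4/17 = 4/17
Bivector coeff = 1/17 = 1/17
M^{-1} = 4/17 + 1/17*e12


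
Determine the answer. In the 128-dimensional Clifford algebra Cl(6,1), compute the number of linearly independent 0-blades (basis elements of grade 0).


Number of grade-k basis blades in Cl(p,q) with n = p + q is C(n, k).
n = 6 + 1 = 7
C(7, 0) = 7! / (0! * 7!)
= 5040 / (1 * 5040)
= 1


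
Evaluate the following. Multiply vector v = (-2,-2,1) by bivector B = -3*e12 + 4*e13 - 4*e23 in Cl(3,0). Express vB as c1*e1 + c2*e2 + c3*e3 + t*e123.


vB has grade-1 (vector) and grade-3 (trivector) parts: vB = (v _| B) + (v ^ B).
Vector part <vB>_1:
  e1: -v2*b12 - v3*b13 = -(-2)*(-3) - (1)*(4) = -10
  e2: v1*b12 - v3*b23 = (-2)*(-3) - (1)*(-4) = 10
  e3: v1*b13 + v2*b23 = (-2)*(4) + (-2)*(-4) = 0
Trivector part <vB>_3:
  e123: v1*b23 - v2*b13 + v3*b12 = (-2)*(-4) - (-2)*(4) + (1)*(-3) = 13
vB = -10*e1 + 10*e2 + 0*e3 + 13*e123


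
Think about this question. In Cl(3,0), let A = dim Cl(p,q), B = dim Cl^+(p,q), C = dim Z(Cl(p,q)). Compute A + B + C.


n = 3 + 0 = 3
Total dim = 2^3 = 8
Even subalgebra dim = 2^2 = 4
n is odd, so center dim = 2
Sum = 8 + 4 + 2 = 14


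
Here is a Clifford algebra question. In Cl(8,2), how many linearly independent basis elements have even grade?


Even subalgebra dimension = 2^(n-1)
n = 8 + 2 = 10
2^(10 - 1) = 2^9 = 512
Verification: sum of C(10,k) for even k = 1 + 45 + 210 + 210 + 45 + 1 = 512
Result = 512


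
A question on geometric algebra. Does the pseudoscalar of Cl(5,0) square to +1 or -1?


The pseudoscalar I = e1...e_n (product of all n generators) of Cl(p,q) satisfies I^2 = (-1)^(q + n(n-1)/2).
p = 5, q = 0, n = p + q = 5
n(n-1)/2 = 5 * 4 / 2 = 10
Exponent = q + n(n-1)/2 = 0 + 10 = 10
I^2 = (-1)^10 = +1


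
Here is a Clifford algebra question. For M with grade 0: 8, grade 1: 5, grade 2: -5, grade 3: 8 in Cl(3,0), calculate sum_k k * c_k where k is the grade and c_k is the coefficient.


Grade-weighted sum = sum of grade_k * coefficient_k
0*8 = 0
1*5 = 5
2*(-5) = -10
3*8 = 24
Total = 0 + 5 + (-10) + 24 = 19


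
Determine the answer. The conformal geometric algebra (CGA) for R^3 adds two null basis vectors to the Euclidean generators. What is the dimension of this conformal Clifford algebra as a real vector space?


The conformal model of R^3 uses Cl(4,1): the 3 Euclidean generators plus two extra orthogonal generators e+ (e+^2 = +1) and e- (e-^2 = -1), from which the null vectors e0, einf are built.
Number of generators m = 3 + 2 = 5.
dim Cl(p,q) = 2^m = 2^5 = 32


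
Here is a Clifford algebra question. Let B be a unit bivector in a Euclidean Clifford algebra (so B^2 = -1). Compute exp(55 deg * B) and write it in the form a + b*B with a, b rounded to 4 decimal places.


For a unit bivector B with B^2 = -1, the exponential series gives
e^(theta*B) = cos(theta) + sin(theta)*B (the GA analogue of Euler's formula).
theta = 55 degrees = 0.959931 rad
cos(55 deg) = 0.5736
sin(55 deg) = 0.8192
exp(theta*B) = 0.5736 + 0.8192*B


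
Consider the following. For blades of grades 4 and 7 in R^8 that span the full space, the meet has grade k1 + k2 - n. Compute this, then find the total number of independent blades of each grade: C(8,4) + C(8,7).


Meet grade = grade(A) + grade(B) - n
= 4 + 7 - 8 = 3
C(8,4) = 70
C(8,7) = 8
dim_A + dim_B = 70 + 8 = 78


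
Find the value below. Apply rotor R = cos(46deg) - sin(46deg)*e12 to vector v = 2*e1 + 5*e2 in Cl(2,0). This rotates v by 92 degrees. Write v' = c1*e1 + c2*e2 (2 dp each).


Rotor R = cos(46deg) - sin(46deg)*e12
Rotation angle theta = 2 * 46 = 92 degrees
v' = R*v*~R rotates v by theta.
cos(92deg) = -0.0349, sin(92deg) = 0.9994
v'_1 = 2*cos(92deg) - 5*sin(92deg)
= 2*(-0.0349) - 5*0.9994
= -5.07
v'_2 = 2*sin(92deg) + 5*cos(92deg)
= 2*0.9994 + 5*(-0.0349)
= 1.82
v' = -5.07*e1 + 1.82*e2


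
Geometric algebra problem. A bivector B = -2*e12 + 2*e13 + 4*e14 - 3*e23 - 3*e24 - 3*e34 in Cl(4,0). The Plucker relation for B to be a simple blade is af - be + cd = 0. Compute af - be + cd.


Plucker relation: af - be + cd
a*f = (-2)*(-3) = 6
b*e = 2*(-3) = -6
c*d = 4*(-3) = -12
af - be + cd = 6 - (-6) + (-12)
= 0


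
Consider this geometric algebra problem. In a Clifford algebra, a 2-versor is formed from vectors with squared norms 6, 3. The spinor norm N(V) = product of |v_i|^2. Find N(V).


Spinor norm N(V) = |v1|^2 * |v2|^2 * ... * |v2|^2
= 6 * 3
Running product: 6, 18
N(V) = 18


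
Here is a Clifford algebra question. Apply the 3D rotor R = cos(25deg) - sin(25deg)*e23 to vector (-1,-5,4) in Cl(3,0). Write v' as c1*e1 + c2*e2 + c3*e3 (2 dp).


Rotor R = cos(25deg) - sin(25deg)*e23
Rotation angle theta = 2 * 25 = 50 degrees in the e23 plane (e2 -> e3).
The component perpendicular to the plane (e1) is invariant: v'_1 = v1 = -1.00
cos(50deg) = 0.6428, sin(50deg) = 0.7660
v'_2 = v2*cos(theta) - v3*sin(theta) = -5*0.6428 - 4*0.7660 = -6.28
v'_3 = v2*sin(theta) + v3*cos(theta) = -5*0.7660 + 4*0.6428 = -1.26
v' = -1.00*e1 - 6.28*e2 - 1.26*e3


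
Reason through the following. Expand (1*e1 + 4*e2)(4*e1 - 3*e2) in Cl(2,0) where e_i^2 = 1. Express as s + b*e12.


Expand: (1*e1 + 4*e2)(4*e1 - 3*e2)
= 1*4*e1e1 + 1*(-3)*e1e2 + 4*4*e2e1 + 4*(-3)*e2e2
Using e1^2 = e2^2 = 1, e2e1 = -e1e2:
Scalar part s = 1*4 + 4*(-3) = 4 + (-12) = -8
Bivector part b = 1*(-3) - 4*4 = -3 - 16 = -19
uv = -8 - 19*e12


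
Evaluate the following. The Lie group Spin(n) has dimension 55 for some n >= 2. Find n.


dim Spin(n) = dim so(n) = n(n-1)/2.
Solve n(n-1)/2 = 55, i.e. n^2 - n - 110 = 0.
Discriminant = 1 + 8*55 = 441
n = (1 + sqrt(441))/2 = (1 + 21)/2 = 11


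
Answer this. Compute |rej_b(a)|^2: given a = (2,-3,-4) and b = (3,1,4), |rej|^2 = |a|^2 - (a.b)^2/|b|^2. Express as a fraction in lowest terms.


|a|^2 = 2^2 + (-3)^2 + (-4)^2 = 29
|b|^2 = 3^2 + 1^2 + 4^2 = 26
a . b = 2*3 + (-3)*1 + (-4)*4 = -13
(a.b)^2 = (-13)^2 = 169
|rej|^2 = 29 - 169/26
= (754 - 169)/26
= 585/26
In lowest terms: 45/2


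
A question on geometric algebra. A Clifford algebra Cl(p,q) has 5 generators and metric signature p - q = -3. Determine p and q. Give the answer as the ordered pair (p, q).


We need p + q = 5 and p - q = -3.
Adding: 2p = 5 + (-3) = 2, so p = 1.
Then q = 5 - 1 = 4.
(p, q) = (1, 4)


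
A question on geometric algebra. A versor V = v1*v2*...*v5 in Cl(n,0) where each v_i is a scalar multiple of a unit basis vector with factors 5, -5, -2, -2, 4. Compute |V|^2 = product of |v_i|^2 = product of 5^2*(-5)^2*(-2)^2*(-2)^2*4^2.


Each vector v_i has |v_i|^2 = s_i^2
Squared scales: 5^2 = 25, (-5)^2 = 25, (-2)^2 = 4, (-2)^2 = 4, 4^2 = 16
|V|^2 = 25 * 25 * 4 * 4 * 16
= 160000


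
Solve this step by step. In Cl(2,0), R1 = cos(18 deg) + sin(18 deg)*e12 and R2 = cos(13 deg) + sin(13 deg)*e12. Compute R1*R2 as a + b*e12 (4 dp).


Same-plane rotors commute and their half-angles add:
R1*R2 = cos(a1 + a2) + sin(a1 + a2)*e12.
a1 + a2 = 18 + 13 = 31 deg
cos(31 deg) = 0.8572
sin(31 deg) = 0.5150
R1*R2 = 0.8572 + 0.5150*e12


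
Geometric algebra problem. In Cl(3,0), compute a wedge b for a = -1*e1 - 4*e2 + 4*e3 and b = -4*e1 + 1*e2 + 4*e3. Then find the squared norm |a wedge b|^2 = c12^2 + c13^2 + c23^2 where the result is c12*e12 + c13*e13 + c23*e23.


a wedge b = (a1*b2 - a2*b1)*e12 + (a1*b3 - a3*b1)*e13 + (a2*b3 - a3*b2)*e23
e12 coeff: (-1)*1 - (-4)*(-4) = -1 - 16 = -17
e13 coeff: (-1)*4 - 4*(-4) = -4 - (-16) = 12
e23 coeff: (-4)*4 - 4*1 = -16 - 4 = -20
|a wedge b|^2 = (-17)^2 + 12^2 + (-20)^2
= 289 + 144 + 400
= 833


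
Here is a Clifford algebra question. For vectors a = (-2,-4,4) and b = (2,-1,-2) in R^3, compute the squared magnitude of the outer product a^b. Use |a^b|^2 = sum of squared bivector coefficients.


a wedge b = (a1*b2 - a2*b1)*e12 + (a1*b3 - a3*b1)*e13 + (a2*b3 - a3*b2)*e23
e12 coeff: (-2)*(-1) - (-4)*2 = 2 - (-8) = 10
e13 coeff: (-2)*(-2) - 4*2 = 4 - 8 = -4
e23 coeff: (-4)*(-2) - 4*(-1) = 8 - (-4) = 12
|a wedge b|^2 = 10^2 + (-4)^2 + 12^2
= 100 + 16 + 144
= 260


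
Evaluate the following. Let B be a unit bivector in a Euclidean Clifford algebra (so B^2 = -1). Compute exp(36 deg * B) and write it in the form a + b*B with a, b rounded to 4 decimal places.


For a unit bivector B with B^2 = -1, the exponential series gives
e^(theta*B) = cos(theta) + sin(theta)*B (the GA analogue of Euler's formula).
theta = 36 degrees = 0.628319 rad
cos(36 deg) = 0.8090
sin(36 deg) = 0.5878
exp(theta*B) = 0.8090 + 0.5878*B


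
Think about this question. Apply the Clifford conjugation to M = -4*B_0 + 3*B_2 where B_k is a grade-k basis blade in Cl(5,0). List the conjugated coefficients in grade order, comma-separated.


Clifford conjugate sign for grade k: (-1)^(k(k+1)/2)
Grade 0: (-1)^(0*1/2) = (-1)^0 = 1, coeff -4 -> -4
Grade 2: (-1)^(2*3/2) = (-1)^3 = -1, coeff 3 -> -3
Conjugated coefficients: -4, -3


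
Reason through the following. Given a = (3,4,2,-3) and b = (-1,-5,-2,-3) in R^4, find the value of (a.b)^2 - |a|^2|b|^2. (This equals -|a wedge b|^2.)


a . b = 3*(-1) + 4*(-5) + 2*(-2) + (-3)*(-3)
= -3 + (-20) + (-4) + 9 = -18
|a|^2 = 3^2 + 4^2 + 2^2 + (-3)^2 = 38
|b|^2 = (-1)^2 + (-5)^2 + (-2)^2 + (-3)^2 = 39
(a.b)^2 = (-18)^2 = 324
|a|^2 * |b|^2 = 38 * 39 = 1482
Result = 324 - 1482 = -1158


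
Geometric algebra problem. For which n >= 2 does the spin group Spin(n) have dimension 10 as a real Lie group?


dim Spin(n) = dim so(n) = n(n-1)/2.
Solve n(n-1)/2 = 10, i.e. n^2 - n - 20 = 0.
Discriminant = 1 + 8*10 = 81
n = (1 + sqrt(81))/2 = (1 + 9)/2 = 5


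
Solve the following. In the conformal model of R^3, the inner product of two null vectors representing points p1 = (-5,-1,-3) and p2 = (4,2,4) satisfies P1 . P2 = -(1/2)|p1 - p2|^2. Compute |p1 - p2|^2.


p1 - p2 = (-9, -3, -7)
|p1 - p2|^2 = (-9)^2 + (-3)^2 + (-7)^2
= 81 + 9 + 49
= 139


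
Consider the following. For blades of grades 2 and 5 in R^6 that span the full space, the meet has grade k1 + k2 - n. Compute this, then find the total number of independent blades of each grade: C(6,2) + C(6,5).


Meet grade = grade(A) + grade(B) - n
= 2 + 5 - 6 = 1
C(6,2) = 15
C(6,5) = 6
dim_A + dim_B = 15 + 6 = 21


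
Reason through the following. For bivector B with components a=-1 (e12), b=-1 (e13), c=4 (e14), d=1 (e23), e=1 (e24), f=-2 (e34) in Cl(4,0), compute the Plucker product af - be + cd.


Plucker relation: af - be + cd
a*f = (-1)*(-2) = 2
b*e = (-1)*1 = -1
c*d = 4*1 = 4
af - be + cd = 2 - (-1) + 4
= 7


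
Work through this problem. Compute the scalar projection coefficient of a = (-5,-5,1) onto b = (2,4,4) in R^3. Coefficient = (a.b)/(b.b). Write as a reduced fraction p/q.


Projection coefficient = (a . b) / (b . b)
a . b = (-5)*2 + (-5)*4 + 1*4
= -10 + (-20) + 4 = -26
b . b = 2^2 + 4^2 + 4^2
= 4 + 16 + 16 = 36
Coefficient = -26/36
In lowest terms: -13/18


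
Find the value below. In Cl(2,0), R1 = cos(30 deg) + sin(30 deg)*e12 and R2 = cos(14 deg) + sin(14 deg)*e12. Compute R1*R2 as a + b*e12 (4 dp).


Same-plane rotors commute and their half-angles add:
R1*R2 = cos(a1 + a2) + sin(a1 + a2)*e12.
a1 + a2 = 30 + 14 = 44 deg
cos(44 deg) = 0.7193
sin(44 deg) = 0.6947
R1*R2 = 0.7193 + 0.6947*e12


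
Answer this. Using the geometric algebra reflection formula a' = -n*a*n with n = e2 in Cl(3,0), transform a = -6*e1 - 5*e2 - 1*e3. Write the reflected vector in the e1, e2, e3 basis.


Reflection formula: a' = -n*a*n, with n = e2 (unit vector, n^2 = 1).
For reflection through hyperplane perp to e2:
The component along e2 flips sign, others stay.
a = (-6, -5, -1)
a' = (-6, 5, -1)
a' = -6*e1 + 5*e2 - 1*e3


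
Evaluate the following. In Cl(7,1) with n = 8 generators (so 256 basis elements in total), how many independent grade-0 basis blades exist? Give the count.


Number of grade-k basis blades in Cl(p,q) with n = p + q is C(n, k).
n = 7 + 1 = 8
C(8, 0) = 8! / (0! * 8!)
= 40320 / (1 * 40320)
= 1


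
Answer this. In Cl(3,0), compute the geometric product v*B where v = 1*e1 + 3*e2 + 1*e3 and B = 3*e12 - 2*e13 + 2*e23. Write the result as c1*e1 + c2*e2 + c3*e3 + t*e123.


vB has grade-1 (vector) and grade-3 (trivector) parts: vB = (v _| B) + (v ^ B).
Vector part <vB>_1:
  e1: -v2*b12 - v3*b13 = -(3)*(3) - (1)*(-2) = -7
  e2: v1*b12 - v3*b23 = (1)*(3) - (1)*(2) = 1
  e3: v1*b13 + v2*b23 = (1)*(-2) + (3)*(2) = 4
Trivector part <vB>_3:
  e123: v1*b23 - v2*b13 + v3*b12 = (1)*(2) - (3)*(-2) + (1)*(3) = 11
vB = -7*e1 + 1*e2 + 4*e3 + 11*e123


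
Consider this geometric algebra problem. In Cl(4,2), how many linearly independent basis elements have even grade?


Even subalgebra dimension = 2^(n-1)
n = 4 + 2 = 6
2^(6 - 1) = 2^5 = 32
Verification: sum of C(6,k) for even k = 1 + 15 + 15 + 1 = 32
Result = 32


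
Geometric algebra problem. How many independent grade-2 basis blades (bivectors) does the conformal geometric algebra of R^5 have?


The conformal model of R^5 uses Cl(6,1) with m = 5 + 2 = 7 generators.
Number of grade-2 blades = C(m, 2) = C(7, 2)
= 7*6/2 = 21


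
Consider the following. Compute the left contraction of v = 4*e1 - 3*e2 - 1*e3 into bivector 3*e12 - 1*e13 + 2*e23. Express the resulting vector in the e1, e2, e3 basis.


Left contraction v _| B = <vB>_1 (grade-1 part of the geometric product vB).
Using e1_|e12 = e2, e2_|e12 = -e1, e1_|e13 = e3, e3_|e13 = -e1, e2_|e23 = e3, e3_|e23 = -e2:
e1 coeff: -v2*b12 - v3*b13 = -(-3)*(3) - (-1)*(-1) = 8
e2 coeff: v1*b12 - v3*b23 = (4)*(3) - (-1)*(2) = 14
e3 coeff: v1*b13 + v2*b23 = (4)*(-1) + (-3)*(2) = -10
v _| B = 8*e1 + 14*e2 - 10*e3


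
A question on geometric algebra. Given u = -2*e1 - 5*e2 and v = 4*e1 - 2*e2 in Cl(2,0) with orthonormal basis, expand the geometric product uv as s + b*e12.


Expand: (-2*e1 - 5*e2)(4*e1 - 2*e2)
= (-2)*4*e1e1 + (-2)*(-2)*e1e2 + (-5)*4*e2e1 + (-5)*(-2)*e2e2
Using e1^2 = e2^2 = 1, e2e1 = -e1e2:
Scalar part s = (-2)*4 + (-5)*(-2) = -8 + 10 = 2
Bivector part b = (-2)*(-2) - (-5)*4 = 4 - (-20) = 24
uv = 2 + 24*e12


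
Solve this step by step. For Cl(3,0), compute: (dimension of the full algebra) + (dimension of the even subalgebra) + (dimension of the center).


n = 3 + 0 = 3
Total dim = 2^3 = 8
Even subalgebra dim = 2^2 = 4
n is odd, so center dim = 2
Sum = 8 + 4 + 2 = 14


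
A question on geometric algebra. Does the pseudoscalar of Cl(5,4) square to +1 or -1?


The pseudoscalar I = e1...e_n (product of all n generators) of Cl(p,q) satisfies I^2 = (-1)^(q + n(n-1)/2).
p = 5, q = 4, n = p + q = 9
n(n-1)/2 = 9 * 8 / 2 = 36
Exponent = q + n(n-1)/2 = 4 + 36 = 40
I^2 = (-1)^40 = +1


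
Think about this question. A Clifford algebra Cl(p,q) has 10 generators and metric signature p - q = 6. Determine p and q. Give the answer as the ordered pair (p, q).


We need p + q = 10 and p - q = 6.
Adding: 2p = 10 + 6 = 16, so p = 8.
Then q = 10 - 8 = 2.
(p, q) = (8, 2)


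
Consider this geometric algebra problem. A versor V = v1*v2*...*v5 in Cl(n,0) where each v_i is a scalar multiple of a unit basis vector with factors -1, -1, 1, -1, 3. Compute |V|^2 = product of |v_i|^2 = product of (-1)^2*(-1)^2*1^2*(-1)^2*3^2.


Each vector v_i has |v_i|^2 = s_i^2
Squared scales: (-1)^2 = 1, (-1)^2 = 1, 1^2 = 1, (-1)^2 = 1, 3^2 = 9
|V|^2 = 1 * 1 * 1 * 1 * 9
= 9


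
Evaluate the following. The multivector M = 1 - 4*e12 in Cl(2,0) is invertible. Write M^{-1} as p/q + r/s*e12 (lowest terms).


M = 1 - 4*e12, where e12^2 = -1.
Since M commutes with its reverse ~M = a - b*e12, M * ~M = a^2 - b^2*e12^2 = a^2 + b^2.
So M^{-1} = ~M / (a^2 + b^2) = (a - b*e12)/(a^2 + b^2).
a^2 + b^2 = 1 + 16 = 17
Scalar part = 1/17 = 1/17
Bivector coeff = 4/17 = 4/17
M^{-1} = 1/17 + 4/17*e12


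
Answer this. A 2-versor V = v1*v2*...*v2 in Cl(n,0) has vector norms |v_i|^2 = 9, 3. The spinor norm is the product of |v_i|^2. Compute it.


Spinor norm N(V) = |v1|^2 * |v2|^2 * ... * |v2|^2
= 9 * 3
Running product: 9, 27
N(V) = 27


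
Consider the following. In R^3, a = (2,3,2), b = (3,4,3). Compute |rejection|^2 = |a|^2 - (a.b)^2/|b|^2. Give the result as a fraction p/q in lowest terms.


|a|^2 = 2^2 + 3^2 + 2^2 = 17
|b|^2 = 3^2 + 4^2 + 3^2 = 34
a . b = 2*3 + 3*4 + 2*3 = 24
(a.b)^2 = 24^2 = 576
|rej|^2 = 17 - 576/34
= (578 - 576)/34
= 2/34
In lowest terms: 1/17


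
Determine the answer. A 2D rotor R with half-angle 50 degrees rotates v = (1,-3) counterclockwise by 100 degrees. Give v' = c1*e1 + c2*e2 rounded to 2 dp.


Rotor R = cos(50deg) - sin(50deg)*e12
Rotation angle theta = 2 * 50 = 100 degrees
v' = R*v*~R rotates v by theta.
cos(100deg) = -0.1736, sin(100deg) = 0.9848
v'_1 = 1*cos(100deg) - (-3)*sin(100deg)
= 1*(-0.1736) - (-3)*0.9848
= 2.78
v'_2 = 1*sin(100deg) + (-3)*cos(100deg)
= 1*0.9848 + (-3)*(-0.1736)
= 1.51
v' = 2.78*e1 + 1.51*e2


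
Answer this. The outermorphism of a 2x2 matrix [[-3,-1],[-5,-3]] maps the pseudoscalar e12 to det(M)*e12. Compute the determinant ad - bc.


The outermorphism of a linear map f sends e1^e2 to f(e1)^f(e2).
f(e1) = -3*e1 - 5*e2
f(e2) = -1*e1 - 3*e2
f(e1) ^ f(e2) = (-3*e1 - 5*e2) ^ (-1*e1 - 3*e2)
= (-3)*(-3)*e12 + (-5)*(-1)*e21
= (9 - 5)*e12
= 4*e12
Coefficient = 4


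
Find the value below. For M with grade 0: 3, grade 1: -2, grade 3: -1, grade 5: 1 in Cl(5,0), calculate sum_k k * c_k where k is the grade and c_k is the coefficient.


Grade-weighted sum = sum of grade_k * coefficient_k
0*3 = 0
1*(-2) = -2
3*(-1) = -3
5*1 = 5
Total = 0 + (-2) + (-3) + 5 = 0


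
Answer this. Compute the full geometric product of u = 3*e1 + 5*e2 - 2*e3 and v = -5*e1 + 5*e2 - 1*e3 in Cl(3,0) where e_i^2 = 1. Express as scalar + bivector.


In Cl(3,0): e_i^2 = 1, e_ie_j = -e_je_i for i != j.
Scalar part = u . v = 3*(-5) + 5*5 + (-2)*(-1)
= -15 + 25 + 2 = 12
e12 coeff = 3*5 - 5*(-5) = 15 - (-25) = 40
e13 coeff = 3*(-1) - (-2)*(-5) = -3 - 10 = -13
e23 coeff = 5*(-1) - (-2)*5 = -5 - (-10) = 5
uv = 12 + 40*e12 - 13*e13 + 5*e23


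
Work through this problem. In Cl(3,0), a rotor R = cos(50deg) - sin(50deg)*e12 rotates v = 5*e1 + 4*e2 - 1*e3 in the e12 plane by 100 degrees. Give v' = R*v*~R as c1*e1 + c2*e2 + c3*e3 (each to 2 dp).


Rotor R = cos(50deg) - sin(50deg)*e12
Rotation angle theta = 2 * 50 = 100 degrees in the e12 plane (e1 -> e2).
The component perpendicular to the plane (e3) is invariant: v'_3 = v3 = -1.00
cos(100deg) = -0.1736, sin(100deg) = 0.9848
v'_1 = v1*cos(theta) - v2*sin(theta) = 5*(-0.1736) - 4*0.9848 = -4.81
v'_2 = v1*sin(theta) + v2*cos(theta) = 5*0.9848 + 4*(-0.1736) = 4.23
v' = -4.81*e1 + 4.23*e2 - 1.00*e3


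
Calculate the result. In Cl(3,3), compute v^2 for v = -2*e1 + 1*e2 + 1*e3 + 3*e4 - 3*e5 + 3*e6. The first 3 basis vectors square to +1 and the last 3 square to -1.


v^2 = sum of c_i^2 * e_i^2
Positive signature terms (e_i^2 = +1): (-2)^2 + 1^2 + 1^2 = 6
Negative signature terms (e_j^2 = -1): 3^2 + (-3)^2 + 3^2 = 27
v^2 = 6 - 27 = -21


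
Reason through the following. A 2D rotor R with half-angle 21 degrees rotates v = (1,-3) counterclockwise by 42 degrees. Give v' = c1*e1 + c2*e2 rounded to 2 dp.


Rotor R = cos(21deg) - sin(21deg)*e12
Rotation angle theta = 2 * 21 = 42 degrees
v' = R*v*~R rotates v by theta.
cos(42deg) = 0.7431, sin(42deg) = 0.6691
v'_1 = 1*cos(42deg) - (-3)*sin(42deg)
= 1*0.7431 - (-3)*0.6691
= 2.75
v'_2 = 1*sin(42deg) + (-3)*cos(42deg)
= 1*0.6691 + (-3)*0.7431
= -1.56
v' = 2.75*e1 - 1.56*e2


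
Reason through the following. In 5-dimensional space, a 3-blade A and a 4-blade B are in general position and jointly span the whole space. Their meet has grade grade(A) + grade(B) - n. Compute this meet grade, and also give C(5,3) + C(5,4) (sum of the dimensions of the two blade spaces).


Meet grade = grade(A) + grade(B) - n
= 3 + 4 - 5 = 2
C(5,3) = 10
C(5,4) = 5
dim_A + dim_B = 10 + 5 = 15


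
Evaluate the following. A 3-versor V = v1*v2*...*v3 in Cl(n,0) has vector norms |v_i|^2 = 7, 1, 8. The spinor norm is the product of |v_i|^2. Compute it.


Spinor norm N(V) = |v1|^2 * |v2|^2 * ... * |v3|^2
= 7 * 1 * 8
Running product: 7, 7, 56
N(V) = 56


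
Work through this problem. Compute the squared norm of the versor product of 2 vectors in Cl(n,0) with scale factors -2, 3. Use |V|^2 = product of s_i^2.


Each vector v_i has |v_i|^2 = s_i^2
Squared scales: (-2)^2 = 4, 3^2 = 9
|V|^2 = 4 * 9
= 36


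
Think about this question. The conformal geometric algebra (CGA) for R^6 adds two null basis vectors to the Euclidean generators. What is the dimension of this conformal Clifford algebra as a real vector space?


The conformal model of R^6 uses Cl(7,1): the 6 Euclidean generators plus two extra orthogonal generators e+ (e+^2 = +1) and e- (e-^2 = -1), from which the null vectors e0, einf are built.
Number of generators m = 6 + 2 = 8.
dim Cl(p,q) = 2^m = 2^8 = 256


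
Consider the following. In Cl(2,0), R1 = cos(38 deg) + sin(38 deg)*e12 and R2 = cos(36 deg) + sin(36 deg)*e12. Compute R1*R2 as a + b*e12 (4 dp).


Same-plane rotors commute and their half-angles add:
R1*R2 = cos(a1 + a2) + sin(a1 + a2)*e12.
a1 + a2 = 38 + 36 = 74 deg
cos(74 deg) = 0.2756
sin(74 deg) = 0.9613
R1*R2 = 0.2756 + 0.9613*e12
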